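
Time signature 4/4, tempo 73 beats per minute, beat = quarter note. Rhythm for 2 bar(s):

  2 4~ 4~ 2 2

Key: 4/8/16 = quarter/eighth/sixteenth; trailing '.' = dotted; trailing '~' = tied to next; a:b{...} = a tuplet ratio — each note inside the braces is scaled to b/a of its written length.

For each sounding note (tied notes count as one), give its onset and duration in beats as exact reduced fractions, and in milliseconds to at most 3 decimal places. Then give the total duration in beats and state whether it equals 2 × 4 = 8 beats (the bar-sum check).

1) 0.0ms=0b +1643.836ms=2b
2) 1643.836ms=2b +3287.671ms=4b
3) 4931.507ms=6b +1643.836ms=2b
Σ=8b of 8 (73bpm 4/4) — PASS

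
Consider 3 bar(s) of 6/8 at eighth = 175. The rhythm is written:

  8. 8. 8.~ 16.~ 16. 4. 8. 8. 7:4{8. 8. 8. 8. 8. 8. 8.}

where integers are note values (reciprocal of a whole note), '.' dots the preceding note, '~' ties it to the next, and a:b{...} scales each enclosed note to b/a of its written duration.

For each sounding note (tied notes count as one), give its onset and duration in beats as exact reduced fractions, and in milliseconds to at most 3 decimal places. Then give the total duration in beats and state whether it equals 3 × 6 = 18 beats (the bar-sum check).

1) 0.0ms=0b +514.286ms=3/2b
2) 514.286ms=3/2b +514.286ms=3/2b
3) 1028.571ms=3b +1028.571ms=3b
4) 2057.143ms=6b +1028.571ms=3b
5) 3085.714ms=9b +514.286ms=3/2b
6) 3600.0ms=21/2b +514.286ms=3/2b
7) 4114.286ms=12b +293.878ms=6/7b
8) 4408.163ms=90/7b +293.878ms=6/7b
9) 4702.041ms=96/7b +293.878ms=6/7b
10) 4995.918ms=102/7b +293.878ms=6/7b
11) 5289.796ms=108/7b +293.878ms=6/7b
12) 5583.673ms=114/7b +293.878ms=6/7b
13) 5877.551ms=120/7b +293.878ms=6/7b
Σ=18b of 18 (175bpm 6/8) — PASS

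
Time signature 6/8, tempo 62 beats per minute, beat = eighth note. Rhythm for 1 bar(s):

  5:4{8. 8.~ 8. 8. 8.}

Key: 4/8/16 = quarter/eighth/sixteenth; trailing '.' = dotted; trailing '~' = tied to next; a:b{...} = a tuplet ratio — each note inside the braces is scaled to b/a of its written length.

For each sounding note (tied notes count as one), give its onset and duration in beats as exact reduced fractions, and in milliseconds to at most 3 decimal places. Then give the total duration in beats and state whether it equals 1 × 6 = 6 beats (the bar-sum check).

1) 0.0ms=0b +1161.29ms=6/5b
2) 1161.29ms=6/5b +2322.581ms=12/5b
3) 3483.871ms=18/5b +1161.29ms=6/5b
4) 4645.161ms=24/5b +1161.29ms=6/5b
Σ=6b of 6 (62bpm 6/8) — PASS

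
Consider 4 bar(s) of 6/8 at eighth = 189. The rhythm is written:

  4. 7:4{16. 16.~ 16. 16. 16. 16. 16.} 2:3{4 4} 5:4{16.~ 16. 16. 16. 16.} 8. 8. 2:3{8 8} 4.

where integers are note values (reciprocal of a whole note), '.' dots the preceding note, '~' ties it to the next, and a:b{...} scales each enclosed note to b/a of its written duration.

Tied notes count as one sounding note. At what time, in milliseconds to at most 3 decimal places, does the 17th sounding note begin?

1. 0.0ms @ 0 + 952.381ms (3)
2. 952.381ms @ 3 + 136.054ms (3/7)
3. 1088.435ms @ 24/7 + 272.109ms (6/7)
4. 1360.544ms @ 30/7 + 136.054ms (3/7)
5. 1496.599ms @ 33/7 + 136.054ms (3/7)
6. 1632.653ms @ 36/7 + 136.054ms (3/7)
7. 1768.707ms @ 39/7 + 136.054ms (3/7)
8. 1904.762ms @ 6 + 952.381ms (3)
9. 2857.143ms @ 9 + 952.381ms (3)
10. 3809.524ms @ 12 + 380.952ms (6/5)
11. 4190.476ms @ 66/5 + 190.476ms (3/5)
12. 4380.952ms @ 69/5 + 190.476ms (3/5)
13. 4571.429ms @ 72/5 + 190.476ms (3/5)
14. 4761.905ms @ 15 + 476.19ms (3/2)
15. 5238.095ms @ 33/2 + 476.19ms (3/2)
16. 5714.286ms @ 18 + 476.19ms (3/2)
17. 6190.476ms @ 39/2 + 476.19ms (3/2)
18. 6666.667ms @ 21 + 952.381ms (3)

note 17 onset = 39/2b = 6190.476ms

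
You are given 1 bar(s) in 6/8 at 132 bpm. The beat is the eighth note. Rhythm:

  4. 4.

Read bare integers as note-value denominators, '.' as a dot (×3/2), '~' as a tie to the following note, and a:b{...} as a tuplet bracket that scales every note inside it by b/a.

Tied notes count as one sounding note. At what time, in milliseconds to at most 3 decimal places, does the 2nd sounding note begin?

note 2 onset = 3b = 1363.636ms

1. 0.0ms @ 0 + 1363.636ms (3)
2. 1363.636ms @ 3 + 1363.636ms (3)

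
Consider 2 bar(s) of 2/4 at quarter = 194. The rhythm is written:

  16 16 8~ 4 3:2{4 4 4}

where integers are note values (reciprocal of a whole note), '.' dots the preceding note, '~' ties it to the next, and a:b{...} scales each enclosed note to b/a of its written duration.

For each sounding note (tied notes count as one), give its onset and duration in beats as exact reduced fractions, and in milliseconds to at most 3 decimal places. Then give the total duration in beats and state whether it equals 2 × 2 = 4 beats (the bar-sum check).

1) 0.0ms=0b +77.32ms=1/4b
2) 77.32ms=1/4b +77.32ms=1/4b
3) 154.639ms=1/2b +463.918ms=3/2b
4) 618.557ms=2b +206.186ms=2/3b
5) 824.742ms=8/3b +206.186ms=2/3b
6) 1030.928ms=10/3b +206.186ms=2/3b
Σ=4b of 4 (194bpm 2/4) — PASS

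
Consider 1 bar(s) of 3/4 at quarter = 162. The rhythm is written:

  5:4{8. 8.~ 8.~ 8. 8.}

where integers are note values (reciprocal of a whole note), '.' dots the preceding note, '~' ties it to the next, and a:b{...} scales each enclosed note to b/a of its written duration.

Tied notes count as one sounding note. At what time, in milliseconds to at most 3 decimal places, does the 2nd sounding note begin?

note 2 onset = 3/5b = 222.222ms

1. 0.0ms @ 0 + 222.222ms (3/5)
2. 222.222ms @ 3/5 + 666.667ms (9/5)
3. 888.889ms @ 12/5 + 222.222ms (3/5)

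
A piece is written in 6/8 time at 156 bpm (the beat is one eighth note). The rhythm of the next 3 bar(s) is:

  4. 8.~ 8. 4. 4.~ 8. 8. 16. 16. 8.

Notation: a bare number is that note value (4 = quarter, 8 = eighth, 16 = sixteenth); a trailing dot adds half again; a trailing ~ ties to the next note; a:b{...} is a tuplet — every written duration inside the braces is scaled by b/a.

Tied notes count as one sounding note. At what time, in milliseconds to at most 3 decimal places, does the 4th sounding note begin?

1. 0.0ms @ 0 + 1153.846ms (3)
2. 1153.846ms @ 3 + 1153.846ms (3)
3. 2307.692ms @ 6 + 1153.846ms (3)
4. 3461.538ms @ 9 + 1730.769ms (9/2)
5. 5192.308ms @ 27/2 + 576.923ms (3/2)
6. 5769.231ms @ 15 + 288.462ms (3/4)
7. 6057.692ms @ 63/4 + 288.462ms (3/4)
8. 6346.154ms @ 33/2 + 576.923ms (3/2)

note 4 onset = 9b = 3461.538ms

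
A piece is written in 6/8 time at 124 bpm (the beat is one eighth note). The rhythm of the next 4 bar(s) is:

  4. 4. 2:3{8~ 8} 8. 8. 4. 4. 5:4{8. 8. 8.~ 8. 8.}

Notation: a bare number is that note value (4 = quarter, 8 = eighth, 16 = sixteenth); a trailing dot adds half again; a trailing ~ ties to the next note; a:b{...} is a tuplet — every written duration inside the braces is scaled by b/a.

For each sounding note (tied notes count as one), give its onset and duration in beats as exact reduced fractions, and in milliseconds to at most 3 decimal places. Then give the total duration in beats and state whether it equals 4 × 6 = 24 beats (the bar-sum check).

1) 0.0ms=0b +1451.613ms=3b
2) 1451.613ms=3b +1451.613ms=3b
3) 2903.226ms=6b +1451.613ms=3b
4) 4354.839ms=9b +725.806ms=3/2b
5) 5080.645ms=21/2b +725.806ms=3/2b
6) 5806.452ms=12b +1451.613ms=3b
7) 7258.065ms=15b +1451.613ms=3b
8) 8709.677ms=18b +580.645ms=6/5b
9) 9290.323ms=96/5b +580.645ms=6/5b
10) 9870.968ms=102/5b +1161.29ms=12/5b
11) 11032.258ms=114/5b +580.645ms=6/5b
Σ=24b of 24 (124bpm 6/8) — PASS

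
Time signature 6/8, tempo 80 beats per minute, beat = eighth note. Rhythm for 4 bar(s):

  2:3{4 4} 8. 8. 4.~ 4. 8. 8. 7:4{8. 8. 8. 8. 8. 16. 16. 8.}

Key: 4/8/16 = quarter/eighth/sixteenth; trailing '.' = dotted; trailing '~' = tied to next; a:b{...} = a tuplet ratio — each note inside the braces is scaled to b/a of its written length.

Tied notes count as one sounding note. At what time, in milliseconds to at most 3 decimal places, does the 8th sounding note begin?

1. 0.0ms @ 0 + 2250.0ms (3)
2. 2250.0ms @ 3 + 2250.0ms (3)
3. 4500.0ms @ 6 + 1125.0ms (3/2)
4. 5625.0ms @ 15/2 + 1125.0ms (3/2)
5. 6750.0ms @ 9 + 4500.0ms (6)
6. 11250.0ms @ 15 + 1125.0ms (3/2)
7. 12375.0ms @ 33/2 + 1125.0ms (3/2)
8. 13500.0ms @ 18 + 642.857ms (6/7)
9. 14142.857ms @ 132/7 + 642.857ms (6/7)
10. 14785.714ms @ 138/7 + 642.857ms (6/7)
11. 15428.571ms @ 144/7 + 642.857ms (6/7)
12. 16071.429ms @ 150/7 + 642.857ms (6/7)
13. 16714.286ms @ 156/7 + 321.429ms (3/7)
14. 17035.714ms @ 159/7 + 321.429ms (3/7)
15. 17357.143ms @ 162/7 + 642.857ms (6/7)

note 8 onset = 18b = 13500.0ms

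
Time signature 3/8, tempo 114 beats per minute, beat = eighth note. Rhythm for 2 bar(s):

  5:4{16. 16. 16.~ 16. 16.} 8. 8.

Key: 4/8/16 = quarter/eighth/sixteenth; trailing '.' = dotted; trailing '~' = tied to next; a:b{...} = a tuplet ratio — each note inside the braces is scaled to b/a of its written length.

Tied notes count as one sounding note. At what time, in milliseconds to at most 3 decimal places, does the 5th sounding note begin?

note 5 onset = 3b = 1578.947ms

1. 0.0ms @ 0 + 315.789ms (3/5)
2. 315.789ms @ 3/5 + 315.789ms (3/5)
3. 631.579ms @ 6/5 + 631.579ms (6/5)
4. 1263.158ms @ 12/5 + 315.789ms (3/5)
5. 1578.947ms @ 3 + 789.474ms (3/2)
6. 2368.421ms @ 9/2 + 789.474ms (3/2)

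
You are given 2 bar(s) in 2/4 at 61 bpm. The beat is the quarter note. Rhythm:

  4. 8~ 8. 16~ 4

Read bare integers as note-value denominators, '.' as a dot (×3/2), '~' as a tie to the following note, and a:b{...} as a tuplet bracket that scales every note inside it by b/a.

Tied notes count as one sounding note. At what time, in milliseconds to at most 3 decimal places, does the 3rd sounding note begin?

note 3 onset = 11/4b = 2704.918ms

1. 0.0ms @ 0 + 1475.41ms (3/2)
2. 1475.41ms @ 3/2 + 1229.508ms (5/4)
3. 2704.918ms @ 11/4 + 1229.508ms (5/4)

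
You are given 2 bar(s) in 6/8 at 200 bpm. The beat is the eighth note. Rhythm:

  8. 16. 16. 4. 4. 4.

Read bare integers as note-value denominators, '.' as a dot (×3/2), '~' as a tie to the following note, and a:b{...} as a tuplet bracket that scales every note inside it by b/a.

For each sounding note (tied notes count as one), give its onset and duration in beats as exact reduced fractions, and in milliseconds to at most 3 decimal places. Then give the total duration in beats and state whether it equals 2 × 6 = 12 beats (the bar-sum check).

1) 0.0ms=0b +450.0ms=3/2b
2) 450.0ms=3/2b +225.0ms=3/4b
3) 675.0ms=9/4b +225.0ms=3/4b
4) 900.0ms=3b +900.0ms=3b
5) 1800.0ms=6b +900.0ms=3b
6) 2700.0ms=9b +900.0ms=3b
Σ=12b of 12 (200bpm 6/8) — PASS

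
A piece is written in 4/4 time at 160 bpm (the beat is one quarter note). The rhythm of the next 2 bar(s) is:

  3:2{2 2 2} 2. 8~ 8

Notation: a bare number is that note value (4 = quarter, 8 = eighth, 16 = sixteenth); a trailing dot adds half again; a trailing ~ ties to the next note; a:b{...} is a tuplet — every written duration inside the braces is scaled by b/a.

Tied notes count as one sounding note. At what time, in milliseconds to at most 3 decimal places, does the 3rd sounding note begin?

1. 0.0ms @ 0 + 500.0ms (4/3)
2. 500.0ms @ 4/3 + 500.0ms (4/3)
3. 1000.0ms @ 8/3 + 500.0ms (4/3)
4. 1500.0ms @ 4 + 1125.0ms (3)
5. 2625.0ms @ 7 + 375.0ms (1)

note 3 onset = 8/3b = 1000.0ms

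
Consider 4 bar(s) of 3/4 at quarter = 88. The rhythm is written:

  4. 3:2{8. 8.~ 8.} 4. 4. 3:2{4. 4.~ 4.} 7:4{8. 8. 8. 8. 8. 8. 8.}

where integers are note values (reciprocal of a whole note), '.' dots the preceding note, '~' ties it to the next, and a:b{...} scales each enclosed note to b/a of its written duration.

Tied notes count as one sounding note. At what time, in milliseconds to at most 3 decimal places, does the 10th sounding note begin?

note 10 onset = 69/7b = 6720.779ms

1. 0.0ms @ 0 + 1022.727ms (3/2)
2. 1022.727ms @ 3/2 + 340.909ms (1/2)
3. 1363.636ms @ 2 + 681.818ms (1)
4. 2045.455ms @ 3 + 1022.727ms (3/2)
5. 3068.182ms @ 9/2 + 1022.727ms (3/2)
6. 4090.909ms @ 6 + 681.818ms (1)
7. 4772.727ms @ 7 + 1363.636ms (2)
8. 6136.364ms @ 9 + 292.208ms (3/7)
9. 6428.571ms @ 66/7 + 292.208ms (3/7)
10. 6720.779ms @ 69/7 + 292.208ms (3/7)
11. 7012.987ms @ 72/7 + 292.208ms (3/7)
12. 7305.195ms @ 75/7 + 292.208ms (3/7)
13. 7597.403ms @ 78/7 + 292.208ms (3/7)
14. 7889.61ms @ 81/7 + 292.208ms (3/7)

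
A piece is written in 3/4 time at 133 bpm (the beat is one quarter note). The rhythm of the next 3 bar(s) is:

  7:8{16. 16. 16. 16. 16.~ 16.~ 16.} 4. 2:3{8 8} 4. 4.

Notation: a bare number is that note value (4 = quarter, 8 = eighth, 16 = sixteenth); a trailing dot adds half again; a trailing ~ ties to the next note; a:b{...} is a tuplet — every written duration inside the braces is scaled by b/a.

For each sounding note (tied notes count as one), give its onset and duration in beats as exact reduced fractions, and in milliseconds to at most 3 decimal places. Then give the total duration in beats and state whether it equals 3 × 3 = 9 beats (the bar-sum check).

1) 0.0ms=0b +193.34ms=3/7b
2) 193.34ms=3/7b +193.34ms=3/7b
3) 386.681ms=6/7b +193.34ms=3/7b
4) 580.021ms=9/7b +193.34ms=3/7b
5) 773.362ms=12/7b +580.021ms=9/7b
6) 1353.383ms=3b +676.692ms=3/2b
7) 2030.075ms=9/2b +338.346ms=3/4b
8) 2368.421ms=21/4b +338.346ms=3/4b
9) 2706.767ms=6b +676.692ms=3/2b
10) 3383.459ms=15/2b +676.692ms=3/2b
Σ=9b of 9 (133bpm 3/4) — PASS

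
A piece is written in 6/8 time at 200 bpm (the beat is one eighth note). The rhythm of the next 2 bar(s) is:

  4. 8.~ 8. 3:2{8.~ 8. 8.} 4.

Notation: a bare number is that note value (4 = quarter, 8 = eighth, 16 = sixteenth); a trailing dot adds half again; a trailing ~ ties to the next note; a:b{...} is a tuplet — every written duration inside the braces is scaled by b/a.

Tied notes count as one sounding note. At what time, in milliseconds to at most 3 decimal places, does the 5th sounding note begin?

note 5 onset = 9b = 2700.0ms

1. 0.0ms @ 0 + 900.0ms (3)
2. 900.0ms @ 3 + 900.0ms (3)
3. 1800.0ms @ 6 + 600.0ms (2)
4. 2400.0ms @ 8 + 300.0ms (1)
5. 2700.0ms @ 9 + 900.0ms (3)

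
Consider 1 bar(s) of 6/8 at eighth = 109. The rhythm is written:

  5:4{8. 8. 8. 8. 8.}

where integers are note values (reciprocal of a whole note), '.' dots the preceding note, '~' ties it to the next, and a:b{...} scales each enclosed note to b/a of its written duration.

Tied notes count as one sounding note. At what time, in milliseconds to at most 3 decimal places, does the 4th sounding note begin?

1. 0.0ms @ 0 + 660.55ms (6/5)
2. 660.55ms @ 6/5 + 660.55ms (6/5)
3. 1321.101ms @ 12/5 + 660.55ms (6/5)
4. 1981.651ms @ 18/5 + 660.55ms (6/5)
5. 2642.202ms @ 24/5 + 660.55ms (6/5)

note 4 onset = 18/5b = 1981.651ms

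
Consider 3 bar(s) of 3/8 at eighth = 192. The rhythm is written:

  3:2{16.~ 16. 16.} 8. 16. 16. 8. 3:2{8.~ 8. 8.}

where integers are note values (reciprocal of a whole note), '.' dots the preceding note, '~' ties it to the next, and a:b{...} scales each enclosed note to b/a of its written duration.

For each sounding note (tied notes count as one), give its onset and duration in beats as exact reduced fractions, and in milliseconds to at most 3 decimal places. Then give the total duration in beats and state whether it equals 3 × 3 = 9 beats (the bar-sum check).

1) 0.0ms=0b +312.5ms=1b
2) 312.5ms=1b +156.25ms=1/2b
3) 468.75ms=3/2b +468.75ms=3/2b
4) 937.5ms=3b +234.375ms=3/4b
5) 1171.875ms=15/4b +234.375ms=3/4b
6) 1406.25ms=9/2b +468.75ms=3/2b
7) 1875.0ms=6b +625.0ms=2b
8) 2500.0ms=8b +312.5ms=1b
Σ=9b of 9 (192bpm 3/8) — PASS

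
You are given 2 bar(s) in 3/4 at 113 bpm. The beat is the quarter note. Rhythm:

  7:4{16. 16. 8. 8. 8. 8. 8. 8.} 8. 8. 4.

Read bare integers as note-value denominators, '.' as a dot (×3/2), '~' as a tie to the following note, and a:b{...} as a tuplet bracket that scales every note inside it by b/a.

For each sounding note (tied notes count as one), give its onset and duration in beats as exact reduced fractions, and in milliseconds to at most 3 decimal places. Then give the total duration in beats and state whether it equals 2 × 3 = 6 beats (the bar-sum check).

1) 0.0ms=0b +113.78ms=3/14b
2) 113.78ms=3/14b +113.78ms=3/14b
3) 227.56ms=3/7b +227.56ms=3/7b
4) 455.12ms=6/7b +227.56ms=3/7b
5) 682.68ms=9/7b +227.56ms=3/7b
6) 910.24ms=12/7b +227.56ms=3/7b
7) 1137.8ms=15/7b +227.56ms=3/7b
8) 1365.36ms=18/7b +227.56ms=3/7b
9) 1592.92ms=3b +398.23ms=3/4b
10) 1991.15ms=15/4b +398.23ms=3/4b
11) 2389.381ms=9/2b +796.46ms=3/2b
Σ=6b of 6 (113bpm 3/4) — PASS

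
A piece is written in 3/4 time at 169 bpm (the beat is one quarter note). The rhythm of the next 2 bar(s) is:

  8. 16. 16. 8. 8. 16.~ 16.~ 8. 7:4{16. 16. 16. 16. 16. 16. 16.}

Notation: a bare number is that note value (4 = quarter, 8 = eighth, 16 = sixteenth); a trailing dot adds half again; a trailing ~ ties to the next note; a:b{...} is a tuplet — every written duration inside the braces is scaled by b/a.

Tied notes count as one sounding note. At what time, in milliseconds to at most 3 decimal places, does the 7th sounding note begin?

note 7 onset = 9/2b = 1597.633ms

1. 0.0ms @ 0 + 266.272ms (3/4)
2. 266.272ms @ 3/4 + 133.136ms (3/8)
3. 399.408ms @ 9/8 + 133.136ms (3/8)
4. 532.544ms @ 3/2 + 266.272ms (3/4)
5. 798.817ms @ 9/4 + 266.272ms (3/4)
6. 1065.089ms @ 3 + 532.544ms (3/2)
7. 1597.633ms @ 9/2 + 76.078ms (3/14)
8. 1673.711ms @ 33/7 + 76.078ms (3/14)
9. 1749.789ms @ 69/14 + 76.078ms (3/14)
10. 1825.866ms @ 36/7 + 76.078ms (3/14)
11. 1901.944ms @ 75/14 + 76.078ms (3/14)
12. 1978.022ms @ 39/7 + 76.078ms (3/14)
13. 2054.1ms @ 81/14 + 76.078ms (3/14)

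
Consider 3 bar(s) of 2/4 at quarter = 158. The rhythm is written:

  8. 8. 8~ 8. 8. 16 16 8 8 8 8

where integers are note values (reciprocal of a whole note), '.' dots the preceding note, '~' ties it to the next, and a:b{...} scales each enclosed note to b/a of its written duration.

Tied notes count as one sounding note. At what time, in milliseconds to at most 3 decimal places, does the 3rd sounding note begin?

note 3 onset = 3/2b = 569.62ms

1. 0.0ms @ 0 + 284.81ms (3/4)
2. 284.81ms @ 3/4 + 284.81ms (3/4)
3. 569.62ms @ 3/2 + 474.684ms (5/4)
4. 1044.304ms @ 11/4 + 284.81ms (3/4)
5. 1329.114ms @ 7/2 + 94.937ms (1/4)
6. 1424.051ms @ 15/4 + 94.937ms (1/4)
7. 1518.987ms @ 4 + 189.873ms (1/2)
8. 1708.861ms @ 9/2 + 189.873ms (1/2)
9. 1898.734ms @ 5 + 189.873ms (1/2)
10. 2088.608ms @ 11/2 + 189.873ms (1/2)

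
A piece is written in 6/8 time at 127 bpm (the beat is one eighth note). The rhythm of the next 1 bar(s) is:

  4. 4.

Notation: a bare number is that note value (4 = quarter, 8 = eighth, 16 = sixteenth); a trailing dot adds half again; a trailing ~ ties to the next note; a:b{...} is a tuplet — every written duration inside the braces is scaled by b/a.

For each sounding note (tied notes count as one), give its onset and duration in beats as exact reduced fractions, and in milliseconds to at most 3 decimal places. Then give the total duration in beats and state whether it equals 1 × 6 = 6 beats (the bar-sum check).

1) 0.0ms=0b +1417.323ms=3b
2) 1417.323ms=3b +1417.323ms=3b
Σ=6b of 6 (127bpm 6/8) — PASS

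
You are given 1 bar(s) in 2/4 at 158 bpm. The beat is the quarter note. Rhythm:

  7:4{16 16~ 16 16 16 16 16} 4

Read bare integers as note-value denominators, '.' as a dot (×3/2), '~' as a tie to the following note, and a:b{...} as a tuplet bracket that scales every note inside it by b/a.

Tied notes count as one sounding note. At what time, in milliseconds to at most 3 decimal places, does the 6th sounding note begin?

note 6 onset = 6/7b = 325.497ms

1. 0.0ms @ 0 + 54.25ms (1/7)
2. 54.25ms @ 1/7 + 108.499ms (2/7)
3. 162.749ms @ 3/7 + 54.25ms (1/7)
4. 216.998ms @ 4/7 + 54.25ms (1/7)
5. 271.248ms @ 5/7 + 54.25ms (1/7)
6. 325.497ms @ 6/7 + 54.25ms (1/7)
7. 379.747ms @ 1 + 379.747ms (1)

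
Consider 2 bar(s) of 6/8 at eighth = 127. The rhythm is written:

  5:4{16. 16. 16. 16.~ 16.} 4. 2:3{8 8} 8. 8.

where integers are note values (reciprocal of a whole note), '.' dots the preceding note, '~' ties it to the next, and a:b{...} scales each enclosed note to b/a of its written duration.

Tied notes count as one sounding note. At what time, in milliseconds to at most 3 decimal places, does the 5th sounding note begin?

1. 0.0ms @ 0 + 283.465ms (3/5)
2. 283.465ms @ 3/5 + 283.465ms (3/5)
3. 566.929ms @ 6/5 + 283.465ms (3/5)
4. 850.394ms @ 9/5 + 566.929ms (6/5)
5. 1417.323ms @ 3 + 1417.323ms (3)
6. 2834.646ms @ 6 + 708.661ms (3/2)
7. 3543.307ms @ 15/2 + 708.661ms (3/2)
8. 4251.969ms @ 9 + 708.661ms (3/2)
9. 4960.63ms @ 21/2 + 708.661ms (3/2)

note 5 onset = 3b = 1417.323ms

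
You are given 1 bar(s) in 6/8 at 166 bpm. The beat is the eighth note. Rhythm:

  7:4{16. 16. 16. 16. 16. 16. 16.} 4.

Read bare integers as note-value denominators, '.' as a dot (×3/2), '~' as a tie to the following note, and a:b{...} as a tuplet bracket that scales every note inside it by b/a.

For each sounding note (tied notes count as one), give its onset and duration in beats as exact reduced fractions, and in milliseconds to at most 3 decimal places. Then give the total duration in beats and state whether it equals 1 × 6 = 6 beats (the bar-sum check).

1) 0.0ms=0b +154.905ms=3/7b
2) 154.905ms=3/7b +154.905ms=3/7b
3) 309.811ms=6/7b +154.905ms=3/7b
4) 464.716ms=9/7b +154.905ms=3/7b
5) 619.621ms=12/7b +154.905ms=3/7b
6) 774.527ms=15/7b +154.905ms=3/7b
7) 929.432ms=18/7b +154.905ms=3/7b
8) 1084.337ms=3b +1084.337ms=3b
Σ=6b of 6 (166bpm 6/8) — PASS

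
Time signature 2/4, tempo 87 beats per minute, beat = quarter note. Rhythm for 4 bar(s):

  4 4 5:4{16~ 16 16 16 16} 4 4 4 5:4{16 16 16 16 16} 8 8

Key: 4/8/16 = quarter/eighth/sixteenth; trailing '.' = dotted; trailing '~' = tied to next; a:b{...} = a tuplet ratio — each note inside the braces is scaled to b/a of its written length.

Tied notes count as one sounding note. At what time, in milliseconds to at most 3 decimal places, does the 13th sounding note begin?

note 13 onset = 33/5b = 4551.724ms

1. 0.0ms @ 0 + 689.655ms (1)
2. 689.655ms @ 1 + 689.655ms (1)
3. 1379.31ms @ 2 + 275.862ms (2/5)
4. 1655.172ms @ 12/5 + 137.931ms (1/5)
5. 1793.103ms @ 13/5 + 137.931ms (1/5)
6. 1931.034ms @ 14/5 + 137.931ms (1/5)
7. 2068.966ms @ 3 + 689.655ms (1)
8. 2758.621ms @ 4 + 689.655ms (1)
9. 3448.276ms @ 5 + 689.655ms (1)
10. 4137.931ms @ 6 + 137.931ms (1/5)
11. 4275.862ms @ 31/5 + 137.931ms (1/5)
12. 4413.793ms @ 32/5 + 137.931ms (1/5)
13. 4551.724ms @ 33/5 + 137.931ms (1/5)
14. 4689.655ms @ 34/5 + 137.931ms (1/5)
15. 4827.586ms @ 7 + 344.828ms (1/2)
16. 5172.414ms @ 15/2 + 344.828ms (1/2)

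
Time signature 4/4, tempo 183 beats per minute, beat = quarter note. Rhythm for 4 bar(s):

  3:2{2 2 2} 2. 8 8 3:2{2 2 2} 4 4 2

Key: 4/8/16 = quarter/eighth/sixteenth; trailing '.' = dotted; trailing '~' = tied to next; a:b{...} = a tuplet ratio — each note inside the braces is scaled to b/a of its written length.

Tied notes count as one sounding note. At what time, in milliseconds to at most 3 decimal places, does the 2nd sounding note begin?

1. 0.0ms @ 0 + 437.158ms (4/3)
2. 437.158ms @ 4/3 + 437.158ms (4/3)
3. 874.317ms @ 8/3 + 437.158ms (4/3)
4. 1311.475ms @ 4 + 983.607ms (3)
5. 2295.082ms @ 7 + 163.934ms (1/2)
6. 2459.016ms @ 15/2 + 163.934ms (1/2)
7. 2622.951ms @ 8 + 437.158ms (4/3)
8. 3060.109ms @ 28/3 + 437.158ms (4/3)
9. 3497.268ms @ 32/3 + 437.158ms (4/3)
10. 3934.426ms @ 12 + 327.869ms (1)
11. 4262.295ms @ 13 + 327.869ms (1)
12. 4590.164ms @ 14 + 655.738ms (2)

note 2 onset = 4/3b = 437.158ms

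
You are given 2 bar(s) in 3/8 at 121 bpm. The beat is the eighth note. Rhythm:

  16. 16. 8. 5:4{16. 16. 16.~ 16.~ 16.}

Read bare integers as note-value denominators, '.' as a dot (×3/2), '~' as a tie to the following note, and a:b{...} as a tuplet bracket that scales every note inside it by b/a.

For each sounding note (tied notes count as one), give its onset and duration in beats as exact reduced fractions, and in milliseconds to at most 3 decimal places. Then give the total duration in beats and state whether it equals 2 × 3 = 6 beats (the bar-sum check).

1) 0.0ms=0b +371.901ms=3/4b
2) 371.901ms=3/4b +371.901ms=3/4b
3) 743.802ms=3/2b +743.802ms=3/2b
4) 1487.603ms=3b +297.521ms=3/5b
5) 1785.124ms=18/5b +297.521ms=3/5b
6) 2082.645ms=21/5b +892.562ms=9/5b
Σ=6b of 6 (121bpm 3/8) — PASS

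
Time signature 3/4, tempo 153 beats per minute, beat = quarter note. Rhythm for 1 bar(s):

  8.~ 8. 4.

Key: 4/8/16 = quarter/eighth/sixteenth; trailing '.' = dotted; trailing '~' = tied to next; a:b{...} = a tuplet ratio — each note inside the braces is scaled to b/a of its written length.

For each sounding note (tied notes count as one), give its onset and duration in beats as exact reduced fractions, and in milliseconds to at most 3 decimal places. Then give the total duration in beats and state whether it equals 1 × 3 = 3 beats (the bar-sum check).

1) 0.0ms=0b +588.235ms=3/2b
2) 588.235ms=3/2b +588.235ms=3/2b
Σ=3b of 3 (153bpm 3/4) — PASS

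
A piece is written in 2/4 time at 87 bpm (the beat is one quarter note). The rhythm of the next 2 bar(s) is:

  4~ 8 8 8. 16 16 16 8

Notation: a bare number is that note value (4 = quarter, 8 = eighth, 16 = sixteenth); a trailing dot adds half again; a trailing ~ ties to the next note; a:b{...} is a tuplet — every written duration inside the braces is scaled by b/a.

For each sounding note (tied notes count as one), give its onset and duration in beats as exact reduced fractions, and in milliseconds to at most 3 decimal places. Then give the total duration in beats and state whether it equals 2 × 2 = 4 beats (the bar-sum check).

1) 0.0ms=0b +1034.483ms=3/2b
2) 1034.483ms=3/2b +344.828ms=1/2b
3) 1379.31ms=2b +517.241ms=3/4b
4) 1896.552ms=11/4b +172.414ms=1/4b
5) 2068.966ms=3b +172.414ms=1/4b
6) 2241.379ms=13/4b +172.414ms=1/4b
7) 2413.793ms=7/2b +344.828ms=1/2b
Σ=4b of 4 (87bpm 2/4) — PASS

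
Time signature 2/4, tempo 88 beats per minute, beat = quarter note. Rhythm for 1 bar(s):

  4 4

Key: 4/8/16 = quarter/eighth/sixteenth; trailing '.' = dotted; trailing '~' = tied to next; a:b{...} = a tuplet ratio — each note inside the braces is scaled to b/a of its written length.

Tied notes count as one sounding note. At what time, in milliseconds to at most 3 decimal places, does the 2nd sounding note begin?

1. 0.0ms @ 0 + 681.818ms (1)
2. 681.818ms @ 1 + 681.818ms (1)

note 2 onset = 1b = 681.818ms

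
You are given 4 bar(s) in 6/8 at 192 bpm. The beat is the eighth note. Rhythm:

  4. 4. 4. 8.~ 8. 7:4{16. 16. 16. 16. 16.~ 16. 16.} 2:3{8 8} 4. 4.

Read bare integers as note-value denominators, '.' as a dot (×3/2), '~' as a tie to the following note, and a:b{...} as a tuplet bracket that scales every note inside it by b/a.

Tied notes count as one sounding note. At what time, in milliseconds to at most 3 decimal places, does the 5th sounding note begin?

note 5 onset = 12b = 3750.0ms

1. 0.0ms @ 0 + 937.5ms (3)
2. 937.5ms @ 3 + 937.5ms (3)
3. 1875.0ms @ 6 + 937.5ms (3)
4. 2812.5ms @ 9 + 937.5ms (3)
5. 3750.0ms @ 12 + 133.929ms (3/7)
6. 3883.929ms @ 87/7 + 133.929ms (3/7)
7. 4017.857ms @ 90/7 + 133.929ms (3/7)
8. 4151.786ms @ 93/7 + 133.929ms (3/7)
9. 4285.714ms @ 96/7 + 267.857ms (6/7)
10. 4553.571ms @ 102/7 + 133.929ms (3/7)
11. 4687.5ms @ 15 + 468.75ms (3/2)
12. 5156.25ms @ 33/2 + 468.75ms (3/2)
13. 5625.0ms @ 18 + 937.5ms (3)
14. 6562.5ms @ 21 + 937.5ms (3)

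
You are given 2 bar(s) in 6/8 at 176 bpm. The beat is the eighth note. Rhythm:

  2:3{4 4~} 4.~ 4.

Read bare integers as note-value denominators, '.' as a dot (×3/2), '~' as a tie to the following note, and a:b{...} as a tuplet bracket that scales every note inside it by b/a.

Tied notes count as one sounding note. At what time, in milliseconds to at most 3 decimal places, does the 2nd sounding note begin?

1. 0.0ms @ 0 + 1022.727ms (3)
2. 1022.727ms @ 3 + 3068.182ms (9)

note 2 onset = 3b = 1022.727ms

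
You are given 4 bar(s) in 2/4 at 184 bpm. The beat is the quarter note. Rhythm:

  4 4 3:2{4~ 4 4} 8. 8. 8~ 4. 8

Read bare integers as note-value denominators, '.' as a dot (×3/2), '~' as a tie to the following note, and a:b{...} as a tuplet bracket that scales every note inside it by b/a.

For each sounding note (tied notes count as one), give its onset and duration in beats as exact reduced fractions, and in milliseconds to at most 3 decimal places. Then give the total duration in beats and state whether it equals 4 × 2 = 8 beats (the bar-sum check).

1) 0.0ms=0b +326.087ms=1b
2) 326.087ms=1b +326.087ms=1b
3) 652.174ms=2b +434.783ms=4/3b
4) 1086.957ms=10/3b +217.391ms=2/3b
5) 1304.348ms=4b +244.565ms=3/4b
6) 1548.913ms=19/4b +244.565ms=3/4b
7) 1793.478ms=11/2b +652.174ms=2b
8) 2445.652ms=15/2b +163.043ms=1/2b
Σ=8b of 8 (184bpm 2/4) — PASS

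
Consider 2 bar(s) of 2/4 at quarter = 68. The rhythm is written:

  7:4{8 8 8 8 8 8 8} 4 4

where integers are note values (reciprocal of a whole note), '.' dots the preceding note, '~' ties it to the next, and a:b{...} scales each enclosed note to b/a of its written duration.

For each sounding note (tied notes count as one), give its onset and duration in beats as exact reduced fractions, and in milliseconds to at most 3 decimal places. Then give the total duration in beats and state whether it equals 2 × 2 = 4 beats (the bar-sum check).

1) 0.0ms=0b +252.101ms=2/7b
2) 252.101ms=2/7b +252.101ms=2/7b
3) 504.202ms=4/7b +252.101ms=2/7b
4) 756.303ms=6/7b +252.101ms=2/7b
5) 1008.403ms=8/7b +252.101ms=2/7b
6) 1260.504ms=10/7b +252.101ms=2/7b
7) 1512.605ms=12/7b +252.101ms=2/7b
8) 1764.706ms=2b +882.353ms=1b
9) 2647.059ms=3b +882.353ms=1b
Σ=4b of 4 (68bpm 2/4) — PASS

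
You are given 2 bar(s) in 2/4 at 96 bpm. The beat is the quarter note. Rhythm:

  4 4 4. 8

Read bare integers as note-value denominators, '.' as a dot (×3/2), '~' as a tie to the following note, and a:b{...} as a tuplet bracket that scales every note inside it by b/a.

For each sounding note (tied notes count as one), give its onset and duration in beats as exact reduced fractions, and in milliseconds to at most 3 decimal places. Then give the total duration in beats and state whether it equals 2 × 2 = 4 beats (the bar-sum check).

1) 0.0ms=0b +625.0ms=1b
2) 625.0ms=1b +625.0ms=1b
3) 1250.0ms=2b +937.5ms=3/2b
4) 2187.5ms=7/2b +312.5ms=1/2b
Σ=4b of 4 (96bpm 2/4) — PASS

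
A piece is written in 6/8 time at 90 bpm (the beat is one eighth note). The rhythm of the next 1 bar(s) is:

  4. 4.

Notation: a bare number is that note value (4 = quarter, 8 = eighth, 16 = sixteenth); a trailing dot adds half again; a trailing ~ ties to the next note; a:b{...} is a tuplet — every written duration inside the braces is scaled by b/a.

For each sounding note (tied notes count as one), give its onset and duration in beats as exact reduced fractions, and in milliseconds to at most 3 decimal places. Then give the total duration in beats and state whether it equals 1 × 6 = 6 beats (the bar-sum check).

1) 0.0ms=0b +2000.0ms=3b
2) 2000.0ms=3b +2000.0ms=3b
Σ=6b of 6 (90bpm 6/8) — PASS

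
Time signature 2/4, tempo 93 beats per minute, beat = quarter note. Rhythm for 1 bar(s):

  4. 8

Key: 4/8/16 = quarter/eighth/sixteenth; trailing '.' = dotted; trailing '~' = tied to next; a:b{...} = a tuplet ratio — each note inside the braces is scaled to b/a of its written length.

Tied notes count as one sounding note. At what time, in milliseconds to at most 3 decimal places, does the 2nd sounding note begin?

1. 0.0ms @ 0 + 967.742ms (3/2)
2. 967.742ms @ 3/2 + 322.581ms (1/2)

note 2 onset = 3/2b = 967.742ms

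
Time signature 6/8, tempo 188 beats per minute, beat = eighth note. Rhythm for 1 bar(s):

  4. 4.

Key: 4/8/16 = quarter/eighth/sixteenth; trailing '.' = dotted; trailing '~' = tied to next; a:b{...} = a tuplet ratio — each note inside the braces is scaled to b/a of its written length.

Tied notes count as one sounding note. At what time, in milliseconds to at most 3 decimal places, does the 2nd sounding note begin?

note 2 onset = 3b = 957.447ms

1. 0.0ms @ 0 + 957.447ms (3)
2. 957.447ms @ 3 + 957.447ms (3)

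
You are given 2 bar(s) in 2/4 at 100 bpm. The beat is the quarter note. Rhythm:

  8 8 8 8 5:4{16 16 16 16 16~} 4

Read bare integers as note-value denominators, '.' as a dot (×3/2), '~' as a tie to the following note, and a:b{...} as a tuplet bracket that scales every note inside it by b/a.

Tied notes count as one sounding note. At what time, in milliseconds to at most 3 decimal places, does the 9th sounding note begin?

1. 0.0ms @ 0 + 300.0ms (1/2)
2. 300.0ms @ 1/2 + 300.0ms (1/2)
3. 600.0ms @ 1 + 300.0ms (1/2)
4. 900.0ms @ 3/2 + 300.0ms (1/2)
5. 1200.0ms @ 2 + 120.0ms (1/5)
6. 1320.0ms @ 11/5 + 120.0ms (1/5)
7. 1440.0ms @ 12/5 + 120.0ms (1/5)
8. 1560.0ms @ 13/5 + 120.0ms (1/5)
9. 1680.0ms @ 14/5 + 720.0ms (6/5)

note 9 onset = 14/5b = 1680.0ms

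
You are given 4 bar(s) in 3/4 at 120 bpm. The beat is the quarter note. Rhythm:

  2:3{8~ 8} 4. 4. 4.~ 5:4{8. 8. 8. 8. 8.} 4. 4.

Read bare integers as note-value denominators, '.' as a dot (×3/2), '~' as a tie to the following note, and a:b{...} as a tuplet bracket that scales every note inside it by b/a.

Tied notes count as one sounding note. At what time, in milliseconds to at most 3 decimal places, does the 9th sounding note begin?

1. 0.0ms @ 0 + 750.0ms (3/2)
2. 750.0ms @ 3/2 + 750.0ms (3/2)
3. 1500.0ms @ 3 + 750.0ms (3/2)
4. 2250.0ms @ 9/2 + 1050.0ms (21/10)
5. 3300.0ms @ 33/5 + 300.0ms (3/5)
6. 3600.0ms @ 36/5 + 300.0ms (3/5)
7. 3900.0ms @ 39/5 + 300.0ms (3/5)
8. 4200.0ms @ 42/5 + 300.0ms (3/5)
9. 4500.0ms @ 9 + 750.0ms (3/2)
10. 5250.0ms @ 21/2 + 750.0ms (3/2)

note 9 onset = 9b = 4500.0ms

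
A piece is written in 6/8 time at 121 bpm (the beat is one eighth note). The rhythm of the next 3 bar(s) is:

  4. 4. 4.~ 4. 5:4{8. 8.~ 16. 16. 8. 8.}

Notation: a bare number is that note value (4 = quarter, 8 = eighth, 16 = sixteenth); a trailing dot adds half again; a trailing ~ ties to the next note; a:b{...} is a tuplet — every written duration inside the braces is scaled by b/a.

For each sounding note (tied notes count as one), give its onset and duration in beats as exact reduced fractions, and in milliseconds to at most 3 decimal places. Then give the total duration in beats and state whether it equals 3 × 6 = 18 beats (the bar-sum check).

1) 0.0ms=0b +1487.603ms=3b
2) 1487.603ms=3b +1487.603ms=3b
3) 2975.207ms=6b +2975.207ms=6b
4) 5950.413ms=12b +595.041ms=6/5b
5) 6545.455ms=66/5b +892.562ms=9/5b
6) 7438.017ms=15b +297.521ms=3/5b
7) 7735.537ms=78/5b +595.041ms=6/5b
8) 8330.579ms=84/5b +595.041ms=6/5b
Σ=18b of 18 (121bpm 6/8) — PASS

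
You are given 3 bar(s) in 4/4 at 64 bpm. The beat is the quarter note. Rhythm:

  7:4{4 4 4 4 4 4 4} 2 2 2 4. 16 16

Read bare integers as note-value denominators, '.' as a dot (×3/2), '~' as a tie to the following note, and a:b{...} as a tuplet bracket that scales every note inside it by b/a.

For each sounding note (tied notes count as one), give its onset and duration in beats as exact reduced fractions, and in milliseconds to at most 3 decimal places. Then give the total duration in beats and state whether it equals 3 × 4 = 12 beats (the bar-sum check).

1) 0.0ms=0b +535.714ms=4/7b
2) 535.714ms=4/7b +535.714ms=4/7b
3) 1071.429ms=8/7b +535.714ms=4/7b
4) 1607.143ms=12/7b +535.714ms=4/7b
5) 2142.857ms=16/7b +535.714ms=4/7b
6) 2678.571ms=20/7b +535.714ms=4/7b
7) 3214.286ms=24/7b +535.714ms=4/7b
8) 3750.0ms=4b +1875.0ms=2b
9) 5625.0ms=6b +1875.0ms=2b
10) 7500.0ms=8b +1875.0ms=2b
11) 9375.0ms=10b +1406.25ms=3/2b
12) 10781.25ms=23/2b +234.375ms=1/4b
13) 11015.625ms=47/4b +234.375ms=1/4b
Σ=12b of 12 (64bpm 4/4) — PASS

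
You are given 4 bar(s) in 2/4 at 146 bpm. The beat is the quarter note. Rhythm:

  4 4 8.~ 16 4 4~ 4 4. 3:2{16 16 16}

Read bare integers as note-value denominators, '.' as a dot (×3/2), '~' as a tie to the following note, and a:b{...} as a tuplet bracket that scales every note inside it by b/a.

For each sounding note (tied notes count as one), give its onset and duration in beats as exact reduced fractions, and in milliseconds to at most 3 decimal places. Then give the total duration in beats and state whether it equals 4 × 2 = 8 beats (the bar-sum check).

1) 0.0ms=0b +410.959ms=1b
2) 410.959ms=1b +410.959ms=1b
3) 821.918ms=2b +410.959ms=1b
4) 1232.877ms=3b +410.959ms=1b
5) 1643.836ms=4b +821.918ms=2b
6) 2465.753ms=6b +616.438ms=3/2b
7) 3082.192ms=15/2b +68.493ms=1/6b
8) 3150.685ms=23/3b +68.493ms=1/6b
9) 3219.178ms=47/6b +68.493ms=1/6b
Σ=8b of 8 (146bpm 2/4) — PASS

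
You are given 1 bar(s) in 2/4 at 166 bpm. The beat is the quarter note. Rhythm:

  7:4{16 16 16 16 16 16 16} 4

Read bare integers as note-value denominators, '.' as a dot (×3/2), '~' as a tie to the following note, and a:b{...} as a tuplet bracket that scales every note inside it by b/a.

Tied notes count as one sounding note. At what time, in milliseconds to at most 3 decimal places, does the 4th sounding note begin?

1. 0.0ms @ 0 + 51.635ms (1/7)
2. 51.635ms @ 1/7 + 51.635ms (1/7)
3. 103.27ms @ 2/7 + 51.635ms (1/7)
4. 154.905ms @ 3/7 + 51.635ms (1/7)
5. 206.54ms @ 4/7 + 51.635ms (1/7)
6. 258.176ms @ 5/7 + 51.635ms (1/7)
7. 309.811ms @ 6/7 + 51.635ms (1/7)
8. 361.446ms @ 1 + 361.446ms (1)

note 4 onset = 3/7b = 154.905ms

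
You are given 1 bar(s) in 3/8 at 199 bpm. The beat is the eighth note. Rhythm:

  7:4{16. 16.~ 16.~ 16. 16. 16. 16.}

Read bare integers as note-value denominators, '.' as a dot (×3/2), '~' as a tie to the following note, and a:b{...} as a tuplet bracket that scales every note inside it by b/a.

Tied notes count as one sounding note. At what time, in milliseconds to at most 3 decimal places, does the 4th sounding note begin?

1. 0.0ms @ 0 + 129.218ms (3/7)
2. 129.218ms @ 3/7 + 387.653ms (9/7)
3. 516.87ms @ 12/7 + 129.218ms (3/7)
4. 646.088ms @ 15/7 + 129.218ms (3/7)
5. 775.305ms @ 18/7 + 129.218ms (3/7)

note 4 onset = 15/7b = 646.088ms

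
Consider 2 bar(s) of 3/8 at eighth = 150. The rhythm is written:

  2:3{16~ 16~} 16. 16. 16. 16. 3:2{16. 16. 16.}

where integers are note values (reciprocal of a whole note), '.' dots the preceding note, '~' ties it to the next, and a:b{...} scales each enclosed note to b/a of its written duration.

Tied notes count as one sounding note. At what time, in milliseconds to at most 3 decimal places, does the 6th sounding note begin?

1. 0.0ms @ 0 + 900.0ms (9/4)
2. 900.0ms @ 9/4 + 300.0ms (3/4)
3. 1200.0ms @ 3 + 300.0ms (3/4)
4. 1500.0ms @ 15/4 + 300.0ms (3/4)
5. 1800.0ms @ 9/2 + 200.0ms (1/2)
6. 2000.0ms @ 5 + 200.0ms (1/2)
7. 2200.0ms @ 11/2 + 200.0ms (1/2)

note 6 onset = 5b = 2000.0ms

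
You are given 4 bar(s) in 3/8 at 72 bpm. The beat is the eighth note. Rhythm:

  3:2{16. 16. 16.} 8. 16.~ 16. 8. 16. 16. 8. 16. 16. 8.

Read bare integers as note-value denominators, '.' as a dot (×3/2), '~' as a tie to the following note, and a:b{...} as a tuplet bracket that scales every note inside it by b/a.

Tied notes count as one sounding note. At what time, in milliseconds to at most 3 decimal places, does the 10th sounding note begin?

1. 0.0ms @ 0 + 416.667ms (1/2)
2. 416.667ms @ 1/2 + 416.667ms (1/2)
3. 833.333ms @ 1 + 416.667ms (1/2)
4. 1250.0ms @ 3/2 + 1250.0ms (3/2)
5. 2500.0ms @ 3 + 1250.0ms (3/2)
6. 3750.0ms @ 9/2 + 1250.0ms (3/2)
7. 5000.0ms @ 6 + 625.0ms (3/4)
8. 5625.0ms @ 27/4 + 625.0ms (3/4)
9. 6250.0ms @ 15/2 + 1250.0ms (3/2)
10. 7500.0ms @ 9 + 625.0ms (3/4)
11. 8125.0ms @ 39/4 + 625.0ms (3/4)
12. 8750.0ms @ 21/2 + 1250.0ms (3/2)

note 10 onset = 9b = 7500.0ms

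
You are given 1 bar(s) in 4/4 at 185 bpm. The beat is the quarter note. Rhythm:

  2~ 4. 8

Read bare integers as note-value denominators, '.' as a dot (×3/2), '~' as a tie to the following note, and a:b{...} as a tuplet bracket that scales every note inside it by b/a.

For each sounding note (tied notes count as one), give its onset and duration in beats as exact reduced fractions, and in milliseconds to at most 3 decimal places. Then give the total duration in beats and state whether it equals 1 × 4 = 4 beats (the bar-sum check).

1) 0.0ms=0b +1135.135ms=7/2b
2) 1135.135ms=7/2b +162.162ms=1/2b
Σ=4b of 4 (185bpm 4/4) — PASS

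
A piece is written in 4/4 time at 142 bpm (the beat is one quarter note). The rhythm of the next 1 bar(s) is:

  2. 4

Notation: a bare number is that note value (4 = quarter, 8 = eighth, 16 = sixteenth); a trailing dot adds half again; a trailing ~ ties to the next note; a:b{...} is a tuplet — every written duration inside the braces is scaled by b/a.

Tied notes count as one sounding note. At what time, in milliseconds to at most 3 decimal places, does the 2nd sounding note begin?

1. 0.0ms @ 0 + 1267.606ms (3)
2. 1267.606ms @ 3 + 422.535ms (1)

note 2 onset = 3b = 1267.606ms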